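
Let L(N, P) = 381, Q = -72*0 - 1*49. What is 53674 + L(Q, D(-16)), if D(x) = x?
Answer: 54055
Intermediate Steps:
Q = -49 (Q = 0 - 49 = -49)
53674 + L(Q, D(-16)) = 53674 + 381 = 54055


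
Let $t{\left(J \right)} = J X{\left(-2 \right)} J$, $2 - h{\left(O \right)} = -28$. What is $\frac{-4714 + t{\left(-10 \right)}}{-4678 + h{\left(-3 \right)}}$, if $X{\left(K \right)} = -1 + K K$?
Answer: $\frac{2207}{2324} \approx 0.94966$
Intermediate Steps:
$h{\left(O \right)} = 30$ ($h{\left(O \right)} = 2 - -28 = 2 + 28 = 30$)
$X{\left(K \right)} = -1 + K^{2}$
$t{\left(J \right)} = 3 J^{2}$ ($t{\left(J \right)} = J \left(-1 + \left(-2\right)^{2}\right) J = J \left(-1 + 4\right) J = J 3 J = 3 J J = 3 J^{2}$)
$\frac{-4714 + t{\left(-10 \right)}}{-4678 + h{\left(-3 \right)}} = \frac{-4714 + 3 \left(-10\right)^{2}}{-4678 + 30} = \frac{-4714 + 3 \cdot 100}{-4648} = \left(-4714 + 300\right) \left(- \frac{1}{4648}\right) = \left(-4414\right) \left(- \frac{1}{4648}\right) = \frac{2207}{2324}$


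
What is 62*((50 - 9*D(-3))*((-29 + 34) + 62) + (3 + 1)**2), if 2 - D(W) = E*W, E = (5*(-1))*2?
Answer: 1255500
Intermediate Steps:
E = -10 (E = -5*2 = -10)
D(W) = 2 + 10*W (D(W) = 2 - (-10)*W = 2 + 10*W)
62*((50 - 9*D(-3))*((-29 + 34) + 62) + (3 + 1)**2) = 62*((50 - 9*(2 + 10*(-3)))*((-29 + 34) + 62) + (3 + 1)**2) = 62*((50 - 9*(2 - 30))*(5 + 62) + 4**2) = 62*((50 - 9*(-28))*67 + 16) = 62*((50 + 252)*67 + 16) = 62*(302*67 + 16) = 62*(20234 + 16) = 62*20250 = 1255500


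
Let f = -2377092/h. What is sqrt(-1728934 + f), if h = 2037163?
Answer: I*sqrt(7175138150475825442)/2037163 ≈ 1314.9*I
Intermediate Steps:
f = -2377092/2037163 ≈ -1.1669
sqrt(-1728934 + f) = sqrt(-1728934 - 2377092/2037163) = sqrt(-3522122751334/2037163) = I*sqrt(7175138150475825442)/2037163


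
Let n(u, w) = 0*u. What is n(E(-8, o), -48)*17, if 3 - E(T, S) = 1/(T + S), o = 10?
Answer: 0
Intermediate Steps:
E(T, S) = 3 - 1/(S + T) (E(T, S) = 3 - 1/(T + S) = 3 - 1/(S + T))
n(u, w) = 0
n(E(-8, o), -48)*17 = 0*17 = 0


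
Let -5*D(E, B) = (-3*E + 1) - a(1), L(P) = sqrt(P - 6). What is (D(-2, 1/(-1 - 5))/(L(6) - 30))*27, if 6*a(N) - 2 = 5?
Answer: 21/20 ≈ 1.0500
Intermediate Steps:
a(N) = 7/6 (a(N) = 1/3 + (1/6)*5 = 1/3 + 5/6 = 7/6)
L(P) = sqrt(-6 + P)
D(E, B) = 1/30 + 3*E/5 (D(E, B) = -((-3*E + 1) - 1*7/6)/5 = -((1 - 3*E) - 7/6)/5 = -(-1/6 - 3*E)/5 = 1/30 + 3*E/5)
(D(-2, 1/(-1 - 5))/(L(6) - 30))*27 = ((1/30 + (3/5)*(-2))/(sqrt(-6 + 6) - 30))*27 = ((1/30 - 6/5)/(sqrt(0) - 30))*27 = -7/(6*(0 - 30))*27 = -7/6/(-30)*27 = -7/6*(-1/30)*27 = (7/180)*27 = 21/20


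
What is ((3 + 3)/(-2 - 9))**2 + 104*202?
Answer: 2542004/121 ≈ 21008.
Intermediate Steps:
((3 + 3)/(-2 - 9))**2 + 104*202 = (6/(-11))**2 + 21008 = (6*(-1/11))**2 + 21008 = (-6/11)**2 + 21008 = 36/121 + 21008 = 2542004/121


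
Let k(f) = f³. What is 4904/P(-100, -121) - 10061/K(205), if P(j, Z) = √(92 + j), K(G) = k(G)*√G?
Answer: -10061*√205/1766100625 - 1226*I*√2 ≈ -8.1565e-5 - 1733.8*I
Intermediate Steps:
K(G) = G^(7/2) (K(G) = G³*√G = G^(7/2))
4904/P(-100, -121) - 10061/K(205) = 4904/(√(92 - 100)) - 10061*√205/1766100625 = 4904/(√(-8)) - 10061*√205/1766100625 = 4904/((2*I*√2)) - 10061*√205/1766100625 = 4904*(-I*√2/4) - 10061*√205/1766100625 = -1226*I*√2 - 10061*√205/1766100625 = -10061*√205/1766100625 - 1226*I*√2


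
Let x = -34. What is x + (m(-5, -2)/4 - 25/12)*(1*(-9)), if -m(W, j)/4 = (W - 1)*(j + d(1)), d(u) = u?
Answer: 155/4 ≈ 38.750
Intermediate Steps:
m(W, j) = -4*(1 + j)*(-1 + W) (m(W, j) = -4*(W - 1)*(j + 1) = -4*(-1 + W)*(1 + j) = -4*(1 + j)*(-1 + W))
x + (m(-5, -2)/4 - 25/12)*(1*(-9)) = -34 + ((4 - 4*(-5) + 4*(-2) - 4*(-5)*(-2))/4 - 25/12)*(1*(-9)) = -34 + ((4 + 20 - 8 - 40)*(¼) - 25*1/12)*(-9) = -34 + (-24*¼ - 25/12)*(-9) = -34 + (-6 - 25/12)*(-9) = -34 - 97/12*(-9) = -34 + 291/4 = 155/4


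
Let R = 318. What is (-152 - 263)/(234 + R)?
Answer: -415/552 ≈ -0.75181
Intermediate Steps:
(-152 - 263)/(234 + R) = (-152 - 263)/(234 + 318) = -415/552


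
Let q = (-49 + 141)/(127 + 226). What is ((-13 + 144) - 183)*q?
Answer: -4784/353 ≈ -13.552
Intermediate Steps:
q = 92/353 ≈ 0.26062
((-13 + 144) - 183)*q = ((-13 + 144) - 183)*(92/353) = (131 - 183)*(92/353) = -52*92/353 = -4784/353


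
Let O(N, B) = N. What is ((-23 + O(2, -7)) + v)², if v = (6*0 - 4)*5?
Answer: 1681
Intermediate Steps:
v = -20 (v = (0 - 4)*5 = -4*5 = -20)
((-23 + O(2, -7)) + v)² = ((-23 + 2) - 20)² = (-21 - 20)² = (-41)² = 1681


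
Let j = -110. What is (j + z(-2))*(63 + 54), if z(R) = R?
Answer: -13104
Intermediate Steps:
(j + z(-2))*(63 + 54) = (-110 - 2)*(63 + 54) = -112*117 = -13104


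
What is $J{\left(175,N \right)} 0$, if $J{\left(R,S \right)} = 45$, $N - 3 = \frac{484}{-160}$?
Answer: $0$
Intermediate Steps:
$N = - \frac{1}{40}$ ($N = 3 + \frac{484}{-160} = 3 + 484 \left(- \frac{1}{160}\right) = 3 - \frac{121}{40} = - \frac{1}{40} \approx -0.025$)
$J{\left(175,N \right)} 0 = 45 \cdot 0 = 0$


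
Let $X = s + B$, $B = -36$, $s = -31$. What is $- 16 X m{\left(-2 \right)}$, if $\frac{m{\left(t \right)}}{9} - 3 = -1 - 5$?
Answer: $-28944$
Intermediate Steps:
$X = -67$ ($X = -31 - 36 = -67$)
$m{\left(t \right)} = -27$ ($m{\left(t \right)} = 27 + 9 \left(-1 - 5\right) = 27 + 9 \left(-6\right) = 27 - 54 = -27$)
$- 16 X m{\left(-2 \right)} = \left(-16\right) \left(-67\right) \left(-27\right) = 1072 \left(-27\right) = -28944$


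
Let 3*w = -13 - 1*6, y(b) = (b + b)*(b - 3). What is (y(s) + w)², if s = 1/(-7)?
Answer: 638401/21609 ≈ 29.543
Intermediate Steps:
s = -⅐ ≈ -0.14286
y(b) = 2*b*(-3 + b) (y(b) = (2*b)*(-3 + b) = 2*b*(-3 + b))
w = -19/3 (w = (-13 - 1*6)/3 = (-13 - 6)/3 = (⅓)*(-19) = -19/3 ≈ -6.3333)
(y(s) + w)² = (2*(-⅐)*(-3 - ⅐) - 19/3)² = (2*(-⅐)*(-22/7) - 19/3)² = (44/49 - 19/3)² = (-799/147)² = 638401/21609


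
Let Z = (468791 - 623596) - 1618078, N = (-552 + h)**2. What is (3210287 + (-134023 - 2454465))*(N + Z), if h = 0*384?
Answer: -912912234021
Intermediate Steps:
h = 0
N = 304704 (N = (-552 + 0)**2 = (-552)**2 = 304704)
Z = -1772883 (Z = -154805 - 1618078 = -1772883)
(3210287 + (-134023 - 2454465))*(N + Z) = (3210287 + (-134023 - 2454465))*(304704 - 1772883) = (3210287 - 2588488)*(-1468179) = 621799*(-1468179) = -912912234021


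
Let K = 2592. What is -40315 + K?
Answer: -37723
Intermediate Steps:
-40315 + K = -40315 + 2592 = -37723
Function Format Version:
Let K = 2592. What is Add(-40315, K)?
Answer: -37723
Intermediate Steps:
Add(-40315, K) = Add(-40315, 2592) = -37723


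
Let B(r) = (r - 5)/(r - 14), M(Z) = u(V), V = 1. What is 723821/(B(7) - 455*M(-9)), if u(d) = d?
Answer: -5066747/3187 ≈ -1589.8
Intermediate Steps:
M(Z) = 1
B(r) = (-5 + r)/(-14 + r)
723821/(B(7) - 455*M(-9)) = 723821/((-5 + 7)/(-14 + 7) - 455*1) = 723821/(2/(-7) - 455) = 723821/(-1/7*2 - 455) = 723821/(-2/7 - 455) = 723821/(-3187/7) = 723821*(-7/3187) = -5066747/3187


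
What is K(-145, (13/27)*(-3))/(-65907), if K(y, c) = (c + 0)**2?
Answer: -169/5338467 ≈ -3.1657e-5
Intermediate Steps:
K(y, c) = c**2
K(-145, (13/27)*(-3))/(-65907) = ((13/27)*(-3))**2/(-65907) = ((13*(1/27))*(-3))**2*(-1/65907) = ((13/27)*(-3))**2*(-1/65907) = (-13/9)**2*(-1/65907) = (169/81)*(-1/65907) = -169/5338467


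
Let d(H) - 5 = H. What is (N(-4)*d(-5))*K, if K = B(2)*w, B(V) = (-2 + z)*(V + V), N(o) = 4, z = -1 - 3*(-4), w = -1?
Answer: 0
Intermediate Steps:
d(H) = 5 + H
z = 11 (z = -1 + 12 = 11)
B(V) = 18*V (B(V) = (-2 + 11)*(V + V) = 9*(2*V) = 18*V)
K = -36 (K = (18*2)*(-1) = 36*(-1) = -36)
(N(-4)*d(-5))*K = (4*(5 - 5))*(-36) = (4*0)*(-36) = 0*(-36) = 0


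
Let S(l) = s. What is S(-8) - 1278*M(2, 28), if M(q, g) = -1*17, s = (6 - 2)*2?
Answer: 21734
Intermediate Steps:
s = 8 (s = 4*2 = 8)
S(l) = 8
M(q, g) = -17
S(-8) - 1278*M(2, 28) = 8 - 1278*(-17) = 8 + 21726 = 21734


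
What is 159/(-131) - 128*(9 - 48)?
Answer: 653793/131 ≈ 4990.8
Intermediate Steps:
159/(-131) - 128*(9 - 48) = 159*(-1/131) - 128*(-39) = -159/131 + 4992 = 653793/131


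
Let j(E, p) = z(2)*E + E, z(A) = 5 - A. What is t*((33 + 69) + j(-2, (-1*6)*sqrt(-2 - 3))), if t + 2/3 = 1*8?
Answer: 2068/3 ≈ 689.33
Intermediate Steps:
t = 22/3 (t = -2/3 + 1*8 = -2/3 + 8 = 22/3 ≈ 7.3333)
j(E, p) = 4*E (j(E, p) = (5 - 1*2)*E + E = (5 - 2)*E + E = 3*E + E = 4*E)
t*((33 + 69) + j(-2, (-1*6)*sqrt(-2 - 3))) = 22*((33 + 69) + 4*(-2))/3 = 22*(102 - 8)/3 = (22/3)*94 = 2068/3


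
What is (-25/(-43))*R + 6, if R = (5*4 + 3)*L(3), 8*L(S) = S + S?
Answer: 2757/172 ≈ 16.029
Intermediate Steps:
L(S) = S/4 (L(S) = (S + S)/8 = (2*S)/8 = S/4)
R = 69/4 (R = (5*4 + 3)*((1/4)*3) = (20 + 3)*(3/4) = 23*(3/4) = 69/4 ≈ 17.250)
(-25/(-43))*R + 6 = -25/(-43)*(69/4) + 6 = -25*(-1/43)*(69/4) + 6 = (25/43)*(69/4) + 6 = 1725/172 + 6 = 2757/172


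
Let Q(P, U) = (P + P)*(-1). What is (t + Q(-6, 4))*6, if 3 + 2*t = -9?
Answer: 36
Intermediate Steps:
Q(P, U) = -2*P (Q(P, U) = (2*P)*(-1) = -2*P)
t = -6 (t = -3/2 + (½)*(-9) = -3/2 - 9/2 = -6)
(t + Q(-6, 4))*6 = (-6 - 2*(-6))*6 = (-6 + 12)*6 = 6*6 = 36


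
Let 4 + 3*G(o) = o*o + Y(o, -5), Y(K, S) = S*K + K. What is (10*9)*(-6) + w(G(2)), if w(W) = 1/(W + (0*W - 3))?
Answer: -9183/17 ≈ -540.18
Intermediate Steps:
Y(K, S) = K + K*S (Y(K, S) = K*S + K = K + K*S)
G(o) = -4/3 - 4*o/3 + o²/3 (G(o) = -4/3 + (o*o + o*(1 - 5))/3 = -4/3 + (o² + o*(-4))/3 = -4/3 + (o² - 4*o)/3 = -4/3 + (-4*o/3 + o²/3) = -4/3 - 4*o/3 + o²/3)
w(W) = 1/(-3 + W) (w(W) = 1/(W + (0 - 3)) = 1/(W - 3) = 1/(-3 + W))
(10*9)*(-6) + w(G(2)) = (10*9)*(-6) + 1/(-3 + (-4/3 - 4/3*2 + (⅓)*2²)) = 90*(-6) + 1/(-3 + (-4/3 - 8/3 + (⅓)*4)) = -540 + 1/(-3 + (-4/3 - 8/3 + 4/3)) = -540 + 1/(-3 - 8/3) = -540 + 1/(-17/3) = -540 - 3/17 = -9183/17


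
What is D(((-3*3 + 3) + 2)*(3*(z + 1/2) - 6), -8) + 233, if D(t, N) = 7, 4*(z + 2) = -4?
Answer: 240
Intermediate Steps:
z = -3 (z = -2 + (¼)*(-4) = -2 - 1 = -3)
D(((-3*3 + 3) + 2)*(3*(z + 1/2) - 6), -8) + 233 = 7 + 233 = 240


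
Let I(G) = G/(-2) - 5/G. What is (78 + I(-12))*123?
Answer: 41533/4 ≈ 10383.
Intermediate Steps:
I(G) = -5/G - G/2 (I(G) = G*(-½) - 5/G = -G/2 - 5/G = -5/G - G/2)
(78 + I(-12))*123 = (78 + (-5/(-12) - ½*(-12)))*123 = (78 + (-5*(-1/12) + 6))*123 = (78 + (5/12 + 6))*123 = (78 + 77/12)*123 = (1013/12)*123 = 41533/4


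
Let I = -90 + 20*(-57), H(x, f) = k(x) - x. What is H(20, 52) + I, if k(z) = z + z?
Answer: -1210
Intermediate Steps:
k(z) = 2*z
H(x, f) = x (H(x, f) = 2*x - x = x)
I = -1230 (I = -90 - 1140 = -1230)
H(20, 52) + I = 20 - 1230 = -1210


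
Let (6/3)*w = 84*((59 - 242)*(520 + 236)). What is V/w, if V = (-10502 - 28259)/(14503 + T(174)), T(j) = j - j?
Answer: 38761/84271363848 ≈ 4.5995e-7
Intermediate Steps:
T(j) = 0
V = -38761/14503 (V = (-10502 - 28259)/(14503 + 0) = -38761/14503 ≈ -2.6726)
w = -5810616 (w = (84*((59 - 242)*(520 + 236)))/2 = (84*(-183*756))/2 = (84*(-138348))/2 = (1/2)*(-11621232) = -5810616)
V/w = -38761/14503/(-5810616) = -38761/14503*(-1/5810616) = 38761/84271363848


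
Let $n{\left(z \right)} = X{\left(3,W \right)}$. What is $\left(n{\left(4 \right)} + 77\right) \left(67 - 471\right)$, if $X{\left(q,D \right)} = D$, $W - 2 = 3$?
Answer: $-33128$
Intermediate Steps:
$W = 5$ ($W = 2 + 3 = 5$)
$n{\left(z \right)} = 5$
$\left(n{\left(4 \right)} + 77\right) \left(67 - 471\right) = \left(5 + 77\right) \left(67 - 471\right) = 82 \left(-404\right) = -33128$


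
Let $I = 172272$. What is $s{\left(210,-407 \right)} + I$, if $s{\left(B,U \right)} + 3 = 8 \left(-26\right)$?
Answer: $172061$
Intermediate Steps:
$s{\left(B,U \right)} = -211$ ($s{\left(B,U \right)} = -3 + 8 \left(-26\right) = -3 - 208 = -211$)
$s{\left(210,-407 \right)} + I = -211 + 172272 = 172061$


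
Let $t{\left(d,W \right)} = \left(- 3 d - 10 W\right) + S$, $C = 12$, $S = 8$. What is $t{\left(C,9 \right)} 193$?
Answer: $-22774$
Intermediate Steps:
$t{\left(d,W \right)} = 8 - 10 W - 3 d$ ($t{\left(d,W \right)} = \left(- 3 d - 10 W\right) + 8 = \left(- 10 W - 3 d\right) + 8 = 8 - 10 W - 3 d$)
$t{\left(C,9 \right)} 193 = \left(8 - 90 - 36\right) 193 = \left(-118\right) 193 = -22774$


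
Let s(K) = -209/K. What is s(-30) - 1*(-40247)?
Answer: 1207619/30 ≈ 40254.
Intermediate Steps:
s(-30) - 1*(-40247) = -209/(-30) - 1*(-40247) = -209*(-1/30) + 40247 = 209/30 + 40247 = 1207619/30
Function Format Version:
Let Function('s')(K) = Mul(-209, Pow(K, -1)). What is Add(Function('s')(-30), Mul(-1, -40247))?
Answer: Rational(1207619, 30) ≈ 40254.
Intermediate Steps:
Add(Function('s')(-30), Mul(-1, -40247)) = Add(Mul(-209, Pow(-30, -1)), Mul(-1, -40247)) = Add(Mul(-209, Rational(-1, 30)), 40247) = Add(Rational(209, 30), 40247) = Rational(1207619, 30)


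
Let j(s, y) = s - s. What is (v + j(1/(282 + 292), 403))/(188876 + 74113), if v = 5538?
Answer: 1846/87663 ≈ 0.021058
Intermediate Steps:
j(s, y) = 0
(v + j(1/(282 + 292), 403))/(188876 + 74113) = (5538 + 0)/(188876 + 74113) = 5538/262989 = 5538*(1/262989) = 1846/87663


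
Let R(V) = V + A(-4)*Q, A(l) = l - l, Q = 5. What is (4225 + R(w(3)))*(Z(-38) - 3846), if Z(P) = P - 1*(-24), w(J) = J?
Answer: -16320080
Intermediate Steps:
A(l) = 0
Z(P) = 24 + P (Z(P) = P + 24 = 24 + P)
R(V) = V (R(V) = V + 0*5 = V + 0 = V)
(4225 + R(w(3)))*(Z(-38) - 3846) = (4225 + 3)*((24 - 38) - 3846) = 4228*(-14 - 3846) = 4228*(-3860) = -16320080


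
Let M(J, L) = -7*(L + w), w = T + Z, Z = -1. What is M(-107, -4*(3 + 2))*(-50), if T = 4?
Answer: -5950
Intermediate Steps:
w = 3 (w = 4 - 1 = 3)
M(J, L) = -21 - 7*L (M(J, L) = -7*(L + 3) = -7*(3 + L) = -21 - 7*L)
M(-107, -4*(3 + 2))*(-50) = (-21 - (-28)*(3 + 2))*(-50) = (-21 - (-28)*5)*(-50) = (-21 - 7*(-20))*(-50) = (-21 + 140)*(-50) = 119*(-50) = -5950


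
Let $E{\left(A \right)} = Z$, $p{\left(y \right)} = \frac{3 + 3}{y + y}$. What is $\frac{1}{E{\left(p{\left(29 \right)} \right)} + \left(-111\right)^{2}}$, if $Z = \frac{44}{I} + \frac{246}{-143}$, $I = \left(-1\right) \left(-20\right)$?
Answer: $\frac{715}{8809858} \approx 8.1159 \cdot 10^{-5}$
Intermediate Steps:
$I = 20$
$p{\left(y \right)} = \frac{3}{y}$ ($p{\left(y \right)} = \frac{6}{2 y} = 6 \frac{1}{2 y} = \frac{3}{y}$)
$Z = \frac{343}{715}$ ($Z = \frac{44}{20} + \frac{246}{-143} = 44 \cdot \frac{1}{20} + 246 \left(- \frac{1}{143}\right) = \frac{11}{5} - \frac{246}{143} = \frac{343}{715} \approx 0.47972$)
$E{\left(A \right)} = \frac{343}{715}$
$\frac{1}{E{\left(p{\left(29 \right)} \right)} + \left(-111\right)^{2}} = \frac{1}{\frac{343}{715} + \left(-111\right)^{2}} = \frac{1}{\frac{343}{715} + 12321} = \frac{1}{\frac{8809858}{715}} = \frac{715}{8809858}$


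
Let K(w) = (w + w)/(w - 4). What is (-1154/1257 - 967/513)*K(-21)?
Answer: -8435098/1791225 ≈ -4.7091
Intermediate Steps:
K(w) = 2*w/(-4 + w) (K(w) = (2*w)/(-4 + w) = 2*w/(-4 + w))
(-1154/1257 - 967/513)*K(-21) = (-1154/1257 - 967/513)*(2*(-21)/(-4 - 21)) = (-1154*1/1257 - 967*1/513)*(2*(-21)/(-25)) = (-1154/1257 - 967/513)*(2*(-21)*(-1/25)) = -602507/214947*42/25 = -8435098/1791225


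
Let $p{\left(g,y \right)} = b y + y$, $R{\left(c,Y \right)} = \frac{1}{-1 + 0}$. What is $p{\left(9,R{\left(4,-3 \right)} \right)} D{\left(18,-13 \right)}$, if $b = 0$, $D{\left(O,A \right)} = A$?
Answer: $13$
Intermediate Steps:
$R{\left(c,Y \right)} = -1$ ($R{\left(c,Y \right)} = \frac{1}{-1} = -1$)
$p{\left(g,y \right)} = y$ ($p{\left(g,y \right)} = 0 y + y = 0 + y = y$)
$p{\left(9,R{\left(4,-3 \right)} \right)} D{\left(18,-13 \right)} = \left(-1\right) \left(-13\right) = 13$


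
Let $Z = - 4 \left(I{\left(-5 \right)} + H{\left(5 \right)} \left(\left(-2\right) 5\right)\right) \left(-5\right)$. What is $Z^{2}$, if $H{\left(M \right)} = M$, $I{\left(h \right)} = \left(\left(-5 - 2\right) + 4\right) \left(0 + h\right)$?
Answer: $490000$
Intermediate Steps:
$I{\left(h \right)} = - 3 h$ ($I{\left(h \right)} = \left(-7 + 4\right) h = - 3 h$)
$Z = -700$ ($Z = - 4 \left(\left(-3\right) \left(-5\right) + 5 \left(\left(-2\right) 5\right)\right) \left(-5\right) = - 4 \left(15 + 5 \left(-10\right)\right) \left(-5\right) = - 4 \left(15 - 50\right) \left(-5\right) = \left(-4\right) \left(-35\right) \left(-5\right) = 140 \left(-5\right) = -700$)
$Z^{2} = \left(-700\right)^{2} = 490000$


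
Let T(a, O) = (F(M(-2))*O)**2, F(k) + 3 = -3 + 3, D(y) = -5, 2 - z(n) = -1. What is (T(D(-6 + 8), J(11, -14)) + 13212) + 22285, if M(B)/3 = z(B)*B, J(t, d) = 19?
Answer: 38746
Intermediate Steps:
z(n) = 3 (z(n) = 2 - 1*(-1) = 2 + 1 = 3)
M(B) = 9*B (M(B) = 3*(3*B) = 9*B)
F(k) = -3 (F(k) = -3 + (-3 + 3) = -3 + 0 = -3)
T(a, O) = 9*O**2 (T(a, O) = (-3*O)**2 = 9*O**2)
(T(D(-6 + 8), J(11, -14)) + 13212) + 22285 = (9*19**2 + 13212) + 22285 = (9*361 + 13212) + 22285 = (3249 + 13212) + 22285 = 16461 + 22285 = 38746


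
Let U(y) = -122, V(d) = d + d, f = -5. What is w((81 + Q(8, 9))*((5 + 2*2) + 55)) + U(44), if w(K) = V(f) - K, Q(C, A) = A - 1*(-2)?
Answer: -6020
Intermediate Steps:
Q(C, A) = 2 + A (Q(C, A) = A + 2 = 2 + A)
V(d) = 2*d
w(K) = -10 - K (w(K) = 2*(-5) - K = -10 - K)
w((81 + Q(8, 9))*((5 + 2*2) + 55)) + U(44) = (-10 - (81 + (2 + 9))*((5 + 2*2) + 55)) - 122 = (-10 - (81 + 11)*((5 + 4) + 55)) - 122 = (-10 - 92*(9 + 55)) - 122 = (-10 - 92*64) - 122 = (-10 - 1*5888) - 122 = (-10 - 5888) - 122 = -5898 - 122 = -6020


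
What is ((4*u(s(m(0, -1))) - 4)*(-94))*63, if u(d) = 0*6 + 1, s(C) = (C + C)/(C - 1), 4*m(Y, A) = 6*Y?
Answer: 0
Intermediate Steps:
m(Y, A) = 3*Y/2 (m(Y, A) = (6*Y)/4 = 3*Y/2)
s(C) = 2*C/(-1 + C) (s(C) = (2*C)/(-1 + C) = 2*C/(-1 + C))
u(d) = 1 (u(d) = 0 + 1 = 1)
((4*u(s(m(0, -1))) - 4)*(-94))*63 = ((4*1 - 4)*(-94))*63 = ((4 - 4)*(-94))*63 = (0*(-94))*63 = 0*63 = 0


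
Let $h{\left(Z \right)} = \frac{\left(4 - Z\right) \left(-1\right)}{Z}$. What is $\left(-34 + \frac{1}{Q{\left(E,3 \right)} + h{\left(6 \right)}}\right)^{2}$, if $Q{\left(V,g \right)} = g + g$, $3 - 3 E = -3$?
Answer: $\frac{413449}{361} \approx 1145.3$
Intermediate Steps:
$E = 2$ ($E = 1 - -1 = 1 + 1 = 2$)
$Q{\left(V,g \right)} = 2 g$
$h{\left(Z \right)} = \frac{-4 + Z}{Z}$
$\left(-34 + \frac{1}{Q{\left(E,3 \right)} + h{\left(6 \right)}}\right)^{2} = \left(-34 + \frac{1}{2 \cdot 3 + \frac{-4 + 6}{6}}\right)^{2} = \left(-34 + \frac{1}{6 + \frac{1}{6} \cdot 2}\right)^{2} = \left(-34 + \frac{1}{6 + \frac{1}{3}}\right)^{2} = \left(-34 + \frac{1}{\frac{19}{3}}\right)^{2} = \left(-34 + \frac{3}{19}\right)^{2} = \left(- \frac{643}{19}\right)^{2} = \frac{413449}{361}$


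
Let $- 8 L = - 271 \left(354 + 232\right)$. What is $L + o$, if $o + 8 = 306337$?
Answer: $\frac{1304719}{4} \approx 3.2618 \cdot 10^{5}$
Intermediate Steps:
$L = \frac{79403}{4}$ ($L = - \frac{\left(-271\right) \left(354 + 232\right)}{8} = - \frac{\left(-271\right) 586}{8} = \left(- \frac{1}{8}\right) \left(-158806\right) = \frac{79403}{4} \approx 19851.0$)
$o = 306329$ ($o = -8 + 306337 = 306329$)
$L + o = \frac{79403}{4} + 306329 = \frac{1304719}{4}$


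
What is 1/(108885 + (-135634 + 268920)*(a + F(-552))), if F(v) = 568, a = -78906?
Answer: -1/10441249783 ≈ -9.5774e-11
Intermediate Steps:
1/(108885 + (-135634 + 268920)*(a + F(-552))) = 1/(108885 + (-135634 + 268920)*(-78906 + 568)) = 1/(108885 + 133286*(-78338)) = 1/(108885 - 10441358668) = 1/(-10441249783) = -1/10441249783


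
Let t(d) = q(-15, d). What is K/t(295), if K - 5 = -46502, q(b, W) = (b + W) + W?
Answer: -46497/575 ≈ -80.864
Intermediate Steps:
q(b, W) = b + 2*W (q(b, W) = (W + b) + W = b + 2*W)
t(d) = -15 + 2*d
K = -46497 (K = 5 - 46502 = -46497)
K/t(295) = -46497/(-15 + 2*295) = -46497/(-15 + 590) = -46497/575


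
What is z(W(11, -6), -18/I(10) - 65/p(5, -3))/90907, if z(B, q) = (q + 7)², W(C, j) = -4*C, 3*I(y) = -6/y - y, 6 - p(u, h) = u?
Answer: 7862416/255357763 ≈ 0.030790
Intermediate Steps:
p(u, h) = 6 - u
I(y) = -2/y - y/3 (I(y) = (-6/y - y)/3 = (-y - 6/y)/3 = -2/y - y/3)
z(B, q) = (7 + q)²
z(W(11, -6), -18/I(10) - 65/p(5, -3))/90907 = (7 + (-18/(-2/10 - ⅓*10) - 65/(6 - 1*5)))²/90907 = (7 + (-18/(-2*⅒ - 10/3) - 65/(6 - 5)))²*(1/90907) = (7 + (-18/(-⅕ - 10/3) - 65/1))²*(1/90907) = (7 + (-18/(-53/15) - 65*1))²*(1/90907) = (7 + (-18*(-15/53) - 65))²*(1/90907) = (7 + (270/53 - 65))²*(1/90907) = (7 - 3175/53)²*(1/90907) = (-2804/53)²*(1/90907) = (7862416/2809)*(1/90907) = 7862416/255357763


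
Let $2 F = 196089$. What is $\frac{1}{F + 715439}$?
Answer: $\frac{2}{1626967} \approx 1.2293 \cdot 10^{-6}$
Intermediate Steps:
$F = \frac{196089}{2}$ ($F = \frac{1}{2} \cdot 196089 = \frac{196089}{2} \approx 98045.0$)
$\frac{1}{F + 715439} = \frac{1}{\frac{196089}{2} + 715439} = \frac{1}{\frac{1626967}{2}} = \frac{2}{1626967}$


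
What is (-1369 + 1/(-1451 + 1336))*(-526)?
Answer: 82811336/115 ≈ 7.2010e+5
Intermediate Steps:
(-1369 + 1/(-1451 + 1336))*(-526) = (-1369 + 1/(-115))*(-526) = (-1369 - 1/115)*(-526) = -157436/115*(-526) = 82811336/115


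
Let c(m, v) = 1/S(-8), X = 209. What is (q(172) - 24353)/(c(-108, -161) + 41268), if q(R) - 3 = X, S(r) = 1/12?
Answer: -8047/13760 ≈ -0.58481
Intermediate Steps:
S(r) = 1/12
c(m, v) = 12 (c(m, v) = 1/(1/12) = 12)
q(R) = 212 (q(R) = 3 + 209 = 212)
(q(172) - 24353)/(c(-108, -161) + 41268) = (212 - 24353)/(12 + 41268) = -24141/41280 = -24141*1/41280 = -8047/13760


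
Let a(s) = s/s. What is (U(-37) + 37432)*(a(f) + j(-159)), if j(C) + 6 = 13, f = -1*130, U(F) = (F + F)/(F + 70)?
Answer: 9881456/33 ≈ 2.9944e+5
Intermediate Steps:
U(F) = 2*F/(70 + F) (U(F) = (2*F)/(70 + F) = 2*F/(70 + F))
f = -130
a(s) = 1
j(C) = 7 (j(C) = -6 + 13 = 7)
(U(-37) + 37432)*(a(f) + j(-159)) = (2*(-37)/(70 - 37) + 37432)*(1 + 7) = (2*(-37)/33 + 37432)*8 = (2*(-37)*(1/33) + 37432)*8 = (-74/33 + 37432)*8 = (1235182/33)*8 = 9881456/33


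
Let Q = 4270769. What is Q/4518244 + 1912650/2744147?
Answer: 20361437325643/12398725717868 ≈ 1.6422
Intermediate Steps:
Q/4518244 + 1912650/2744147 = 4270769/4518244 + 1912650/2744147 = 20361437325643/12398725717868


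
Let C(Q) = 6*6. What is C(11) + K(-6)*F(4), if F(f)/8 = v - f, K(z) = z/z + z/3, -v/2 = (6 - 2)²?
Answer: 324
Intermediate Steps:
C(Q) = 36
v = -32 (v = -2*(6 - 2)² = -2*4² = -2*16 = -32)
K(z) = 1 + z/3 (K(z) = 1 + z*(⅓) = 1 + z/3)
F(f) = -256 - 8*f (F(f) = 8*(-32 - f) = -256 - 8*f)
C(11) + K(-6)*F(4) = 36 + (1 + (⅓)*(-6))*(-256 - 8*4) = 36 + (1 - 2)*(-256 - 32) = 36 - 1*(-288) = 36 + 288 = 324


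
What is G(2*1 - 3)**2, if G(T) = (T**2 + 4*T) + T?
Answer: 16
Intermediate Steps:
G(T) = T**2 + 5*T
G(2*1 - 3)**2 = ((2*1 - 3)*(5 + (2*1 - 3)))**2 = ((2 - 3)*(5 + (2 - 3)))**2 = (-(5 - 1))**2 = (-1*4)**2 = (-4)**2 = 16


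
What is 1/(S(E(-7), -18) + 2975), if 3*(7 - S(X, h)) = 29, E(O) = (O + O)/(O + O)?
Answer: 3/8917 ≈ 0.00033644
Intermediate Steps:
E(O) = 1 (E(O) = (2*O)/((2*O)) = (2*O)*(1/(2*O)) = 1)
S(X, h) = -8/3 (S(X, h) = 7 - 1/3*29 = 7 - 29/3 = -8/3)
1/(S(E(-7), -18) + 2975) = 1/(-8/3 + 2975) = 1/(8917/3) = 3/8917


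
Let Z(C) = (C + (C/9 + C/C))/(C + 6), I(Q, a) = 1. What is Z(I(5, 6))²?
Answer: 361/3969 ≈ 0.090955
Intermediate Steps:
Z(C) = (1 + 10*C/9)/(6 + C) (Z(C) = (C + (C*(⅑) + 1))/(6 + C) = (C + (C/9 + 1))/(6 + C) = (C + (1 + C/9))/(6 + C) = (1 + 10*C/9)/(6 + C))
Z(I(5, 6))² = ((9 + 10*1)/(9*(6 + 1)))² = ((⅑)*(9 + 10)/7)² = ((⅑)*(⅐)*19)² = (19/63)² = 361/3969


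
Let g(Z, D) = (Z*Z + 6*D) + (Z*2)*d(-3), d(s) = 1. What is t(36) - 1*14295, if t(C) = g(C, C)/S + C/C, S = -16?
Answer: -14393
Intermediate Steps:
g(Z, D) = Z² + 2*Z + 6*D (g(Z, D) = (Z*Z + 6*D) + (Z*2)*1 = (Z² + 6*D) + (2*Z)*1 = (Z² + 6*D) + 2*Z = Z² + 2*Z + 6*D)
t(C) = 1 - C/2 - C²/16 (t(C) = (C² + 2*C + 6*C)/(-16) + C/C = (C² + 8*C)*(-1/16) + 1 = (-C/2 - C²/16) + 1 = 1 - C/2 - C²/16)
t(36) - 1*14295 = (1 - ½*36 - 1/16*36²) - 1*14295 = (1 - 18 - 1/16*1296) - 14295 = (1 - 18 - 81) - 14295 = -98 - 14295 = -14393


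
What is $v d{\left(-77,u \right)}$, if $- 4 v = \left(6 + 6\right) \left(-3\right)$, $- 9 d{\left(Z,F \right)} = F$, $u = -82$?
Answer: $82$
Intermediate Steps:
$d{\left(Z,F \right)} = - \frac{F}{9}$
$v = 9$ ($v = - \frac{\left(6 + 6\right) \left(-3\right)}{4} = - \frac{12 \left(-3\right)}{4} = \left(- \frac{1}{4}\right) \left(-36\right) = 9$)
$v d{\left(-77,u \right)} = 9 \left(\left(- \frac{1}{9}\right) \left(-82\right)\right) = 9 \cdot \frac{82}{9} = 82$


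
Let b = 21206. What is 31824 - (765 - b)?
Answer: 52265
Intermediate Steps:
31824 - (765 - b) = 31824 - (765 - 1*21206) = 31824 - (765 - 21206) = 31824 - 1*(-20441) = 31824 + 20441 = 52265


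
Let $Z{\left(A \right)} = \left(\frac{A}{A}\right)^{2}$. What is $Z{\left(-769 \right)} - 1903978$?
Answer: $-1903977$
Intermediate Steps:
$Z{\left(A \right)} = 1$ ($Z{\left(A \right)} = 1^{2} = 1$)
$Z{\left(-769 \right)} - 1903978 = 1 - 1903978 = -1903977$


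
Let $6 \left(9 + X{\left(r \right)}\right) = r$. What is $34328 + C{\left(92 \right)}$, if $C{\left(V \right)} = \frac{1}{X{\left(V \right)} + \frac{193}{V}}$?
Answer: $\frac{79881532}{2327} \approx 34328.0$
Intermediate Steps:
$X{\left(r \right)} = -9 + \frac{r}{6}$
$C{\left(V \right)} = \frac{1}{-9 + \frac{193}{V} + \frac{V}{6}}$ ($C{\left(V \right)} = \frac{1}{\left(-9 + \frac{V}{6}\right) + \frac{193}{V}} = \frac{1}{-9 + \frac{193}{V} + \frac{V}{6}}$)
$34328 + C{\left(92 \right)} = 34328 + 6 \cdot 92 \frac{1}{1158 + 92 \left(-54 + 92\right)} = 34328 + 6 \cdot 92 \frac{1}{1158 + 92 \cdot 38} = 34328 + 6 \cdot 92 \frac{1}{1158 + 3496} = 34328 + 6 \cdot 92 \cdot \frac{1}{4654} = 34328 + \frac{276}{2327} = \frac{79881532}{2327}$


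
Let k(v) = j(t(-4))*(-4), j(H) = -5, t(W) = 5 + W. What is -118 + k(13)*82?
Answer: 1522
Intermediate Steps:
k(v) = 20 (k(v) = -5*(-4) = 20)
-118 + k(13)*82 = -118 + 20*82 = -118 + 1640 = 1522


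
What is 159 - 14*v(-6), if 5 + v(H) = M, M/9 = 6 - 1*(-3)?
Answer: -905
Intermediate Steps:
M = 81 (M = 9*(6 - 1*(-3)) = 9*(6 + 3) = 9*9 = 81)
v(H) = 76 (v(H) = -5 + 81 = 76)
159 - 14*v(-6) = 159 - 14*76 = 159 - 1064 = -905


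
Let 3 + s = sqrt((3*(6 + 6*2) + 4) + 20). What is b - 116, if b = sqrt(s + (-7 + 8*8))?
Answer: -116 + sqrt(54 + sqrt(78)) ≈ -108.07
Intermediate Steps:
s = -3 + sqrt(78) (s = -3 + sqrt((3*(6 + 6*2) + 4) + 20) = -3 + sqrt((3*(6 + 12) + 4) + 20) = -3 + sqrt((3*18 + 4) + 20) = -3 + sqrt((54 + 4) + 20) = -3 + sqrt(58 + 20) = -3 + sqrt(78) ≈ 5.8318)
b = sqrt(54 + sqrt(78)) (b = sqrt((-3 + sqrt(78)) + (-7 + 8*8)) = sqrt((-3 + sqrt(78)) + (-7 + 64)) = sqrt((-3 + sqrt(78)) + 57) = sqrt(54 + sqrt(78)) ≈ 7.9267)
b - 116 = sqrt(54 + sqrt(78)) - 116 = -116 + sqrt(54 + sqrt(78))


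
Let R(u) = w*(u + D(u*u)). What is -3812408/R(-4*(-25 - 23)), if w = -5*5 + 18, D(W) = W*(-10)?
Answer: -476551/322392 ≈ -1.4782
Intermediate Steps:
D(W) = -10*W
w = -7 (w = -25 + 18 = -7)
R(u) = -7*u + 70*u² (R(u) = -7*(u - 10*u*u) = -7*(u - 10*u²) = -7*u + 70*u²)
-3812408/R(-4*(-25 - 23)) = -3812408*(-1/(28*(-1 + 10*(-4*(-25 - 23)))*(-25 - 23))) = -3812408*1/(1344*(-1 + 10*(-4*(-48)))) = -3812408*1/(1344*(-1 + 10*192)) = -3812408*1/(1344*(-1 + 1920)) = -3812408/(7*192*1919) = -3812408/2579136 = -3812408*1/2579136 = -476551/322392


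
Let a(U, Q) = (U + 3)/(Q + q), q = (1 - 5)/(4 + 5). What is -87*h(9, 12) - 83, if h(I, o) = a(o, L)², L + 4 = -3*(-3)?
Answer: -1725098/1681 ≈ -1026.2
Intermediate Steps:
L = 5 (L = -4 - 3*(-3) = -4 + 9 = 5)
q = -4/9 ≈ -0.44444
a(U, Q) = (3 + U)/(-4/9 + Q) (a(U, Q) = (U + 3)/(Q - 4/9) = (3 + U)/(-4/9 + Q))
h(I, o) = (27/41 + 9*o/41)² (h(I, o) = (9*(3 + o)/(-4 + 9*5))² = (9*(3 + o)/(-4 + 45))² = (9*(3 + o)/41)² = (9*(1/41)*(3 + o))² = (27/41 + 9*o/41)²)
-87*h(9, 12) - 83 = -7047*(3 + 12)²/1681 - 83 = -7047*15²/1681 - 83 = -7047*225/1681 - 83 = -87*18225/1681 - 83 = -1585575/1681 - 83 = -1725098/1681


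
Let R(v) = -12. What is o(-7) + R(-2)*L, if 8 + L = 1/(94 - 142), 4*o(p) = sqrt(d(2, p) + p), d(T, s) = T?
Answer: 385/4 + I*sqrt(5)/4 ≈ 96.25 + 0.55902*I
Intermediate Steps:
o(p) = sqrt(2 + p)/4
L = -385/48 (L = -8 + 1/(94 - 142) = -8 + 1/(-48) = -8 - 1/48 = -385/48 ≈ -8.0208)
o(-7) + R(-2)*L = sqrt(2 - 7)/4 - 12*(-385/48) = sqrt(-5)/4 + 385/4 = (I*sqrt(5))/4 + 385/4 = I*sqrt(5)/4 + 385/4 = 385/4 + I*sqrt(5)/4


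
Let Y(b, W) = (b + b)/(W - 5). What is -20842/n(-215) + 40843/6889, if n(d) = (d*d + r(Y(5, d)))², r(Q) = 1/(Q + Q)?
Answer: 43614815924745/7356535060322 ≈ 5.9287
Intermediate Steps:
Y(b, W) = 2*b/(-5 + W) (Y(b, W) = (2*b)/(-5 + W) = 2*b/(-5 + W))
r(Q) = 1/(2*Q)
n(d) = (-¼ + d² + d/20)² (n(d) = (d*d + 1/(2*((2*5/(-5 + d)))))² = (d² + 1/(2*((10/(-5 + d)))))² = (d² + (-½ + d/10)/2)² = (d² + (-¼ + d/20))² = (-¼ + d² + d/20)²)
-20842/n(-215) + 40843/6889 = -20842*400/(-5 - 215 + 20*(-215)²)² + 40843/6889 = -20842*400/(-5 - 215 + 20*46225)² + 40843*(1/6889) = -20842*400/(-5 - 215 + 924500)² + 40843/6889 = -20842/((1/400)*924280²) + 40843/6889 = -20842/((1/400)*854293518400) + 40843/6889 = -20842/2135733796 + 40843/6889 = -20842*1/2135733796 + 40843/6889 = -10421/1067866898 + 40843/6889 = 43614815924745/7356535060322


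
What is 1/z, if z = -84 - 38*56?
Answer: -1/2212 ≈ -0.00045208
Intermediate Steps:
z = -2212 (z = -84 - 2128 = -2212)
1/z = 1/(-2212) = -1/2212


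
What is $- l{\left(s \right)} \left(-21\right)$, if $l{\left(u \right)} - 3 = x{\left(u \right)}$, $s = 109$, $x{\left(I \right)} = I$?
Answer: $2352$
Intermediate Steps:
$l{\left(u \right)} = 3 + u$
$- l{\left(s \right)} \left(-21\right) = - \left(3 + 109\right) \left(-21\right) = - 112 \left(-21\right) = \left(-1\right) \left(-2352\right) = 2352$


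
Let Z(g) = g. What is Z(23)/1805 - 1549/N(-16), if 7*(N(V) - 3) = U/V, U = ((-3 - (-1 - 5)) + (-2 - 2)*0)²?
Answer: -313138319/590235 ≈ -530.53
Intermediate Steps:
U = 9 (U = ((-3 - 1*(-6)) - 4*0)² = ((-3 + 6) + 0)² = (3 + 0)² = 3² = 9)
N(V) = 3 + 9/(7*V) (N(V) = 3 + (9/V)/7 = 3 + 9/(7*V))
Z(23)/1805 - 1549/N(-16) = 23/1805 - 1549/(3 + (9/7)/(-16)) = 23*(1/1805) - 1549/(3 + (9/7)*(-1/16)) = 23/1805 - 1549/(3 - 9/112) = 23/1805 - 1549/327/112 = 23/1805 - 1549*112/327 = 23/1805 - 173488/327 = -313138319/590235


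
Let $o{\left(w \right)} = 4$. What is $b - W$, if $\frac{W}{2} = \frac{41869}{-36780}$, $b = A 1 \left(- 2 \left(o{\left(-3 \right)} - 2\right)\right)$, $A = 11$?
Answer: $- \frac{767291}{18390} \approx -41.723$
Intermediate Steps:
$b = -44$ ($b = 11 \cdot 1 \left(- 2 \left(4 - 2\right)\right) = 11 \left(\left(-2\right) 2\right) = 11 \left(-4\right) = -44$)
$W = - \frac{41869}{18390}$ ($W = 2 \frac{41869}{-36780} = 2 \cdot 41869 \left(- \frac{1}{36780}\right) = 2 \left(- \frac{41869}{36780}\right) = - \frac{41869}{18390} \approx -2.2767$)
$b - W = -44 - - \frac{41869}{18390} = -44 + \frac{41869}{18390} = - \frac{767291}{18390}$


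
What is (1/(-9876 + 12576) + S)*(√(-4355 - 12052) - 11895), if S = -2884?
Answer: 6174931607/180 - 7786799*I*√1823/900 ≈ 3.4305e+7 - 3.6941e+5*I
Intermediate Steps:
(1/(-9876 + 12576) + S)*(√(-4355 - 12052) - 11895) = (1/(-9876 + 12576) - 2884)*(√(-4355 - 12052) - 11895) = (1/2700 - 2884)*(√(-16407) - 11895) = (1/2700 - 2884)*(3*I*√1823 - 11895) = -7786799*(-11895 + 3*I*√1823)/2700 = 6174931607/180 - 7786799*I*√1823/900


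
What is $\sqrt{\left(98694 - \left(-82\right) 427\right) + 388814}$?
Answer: $3 \sqrt{58058} \approx 722.86$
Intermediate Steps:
$\sqrt{\left(98694 - \left(-82\right) 427\right) + 388814} = \sqrt{\left(98694 - -35014\right) + 388814} = \sqrt{\left(98694 + 35014\right) + 388814} = \sqrt{133708 + 388814} = \sqrt{522522} = 3 \sqrt{58058}$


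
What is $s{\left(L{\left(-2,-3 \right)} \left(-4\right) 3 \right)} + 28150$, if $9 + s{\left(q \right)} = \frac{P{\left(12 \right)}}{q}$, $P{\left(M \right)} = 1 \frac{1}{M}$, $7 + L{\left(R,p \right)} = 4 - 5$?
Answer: $\frac{32418433}{1152} \approx 28141.0$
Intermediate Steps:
$L{\left(R,p \right)} = -8$ ($L{\left(R,p \right)} = -7 + \left(4 - 5\right) = -7 - 1 = -8$)
$P{\left(M \right)} = \frac{1}{M}$
$s{\left(q \right)} = -9 + \frac{1}{12 q}$
$s{\left(L{\left(-2,-3 \right)} \left(-4\right) 3 \right)} + 28150 = \left(-9 + \frac{1}{12 \left(-8\right) \left(-4\right) 3}\right) + 28150 = \left(-9 + \frac{1}{12 \cdot 32 \cdot 3}\right) + 28150 = \left(-9 + \frac{1}{12 \cdot 96}\right) + 28150 = \left(-9 + \frac{1}{12} \cdot \frac{1}{96}\right) + 28150 = \left(-9 + \frac{1}{1152}\right) + 28150 = - \frac{10367}{1152} + 28150 = \frac{32418433}{1152}$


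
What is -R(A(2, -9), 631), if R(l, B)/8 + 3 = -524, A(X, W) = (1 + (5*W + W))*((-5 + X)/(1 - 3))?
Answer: 4216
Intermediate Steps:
A(X, W) = (1 + 6*W)*(5/2 - X/2) (A(X, W) = (1 + 6*W)*((-5 + X)/(-2)) = (1 + 6*W)*((-5 + X)*(-½)) = (1 + 6*W)*(5/2 - X/2))
R(l, B) = -4216 (R(l, B) = -24 + 8*(-524) = -24 - 4192 = -4216)
-R(A(2, -9), 631) = -1*(-4216) = 4216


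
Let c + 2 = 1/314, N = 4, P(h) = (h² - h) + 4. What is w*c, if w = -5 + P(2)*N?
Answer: -11913/314 ≈ -37.940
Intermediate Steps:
P(h) = 4 + h² - h
c = -627/314 (c = -2 + 1/314 = -627/314 ≈ -1.9968)
w = 19 (w = -5 + (4 + 2² - 1*2)*4 = -5 + (4 + 4 - 2)*4 = -5 + 6*4 = -5 + 24 = 19)
w*c = 19*(-627/314) = -11913/314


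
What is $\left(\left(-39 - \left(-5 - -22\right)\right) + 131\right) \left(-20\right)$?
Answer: $-1500$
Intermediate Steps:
$\left(\left(-39 - \left(-5 - -22\right)\right) + 131\right) \left(-20\right) = \left(\left(-39 - \left(-5 + 22\right)\right) + 131\right) \left(-20\right) = \left(\left(-39 - 17\right) + 131\right) \left(-20\right) = \left(-56 + 131\right) \left(-20\right) = 75 \left(-20\right) = -1500$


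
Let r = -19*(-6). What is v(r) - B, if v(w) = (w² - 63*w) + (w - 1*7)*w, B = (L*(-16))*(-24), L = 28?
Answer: 7260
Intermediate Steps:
r = 114
B = 10752 (B = (28*(-16))*(-24) = -448*(-24) = 10752)
v(w) = w² - 63*w + w*(-7 + w) (v(w) = (w² - 63*w) + (w - 7)*w = (w² - 63*w) + (-7 + w)*w = (w² - 63*w) + w*(-7 + w) = w² - 63*w + w*(-7 + w))
v(r) - B = 2*114*(-35 + 114) - 1*10752 = 2*114*79 - 10752 = 18012 - 10752 = 7260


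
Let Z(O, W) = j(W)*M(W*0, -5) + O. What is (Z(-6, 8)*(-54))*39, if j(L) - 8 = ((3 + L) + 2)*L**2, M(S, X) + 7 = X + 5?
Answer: 12395916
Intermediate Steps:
M(S, X) = -2 + X (M(S, X) = -7 + (X + 5) = -7 + (5 + X) = -2 + X)
j(L) = 8 + L**2*(5 + L) (j(L) = 8 + ((3 + L) + 2)*L**2 = 8 + (5 + L)*L**2 = 8 + L**2*(5 + L))
Z(O, W) = -56 + O - 35*W**2 - 7*W**3 (Z(O, W) = (8 + W**3 + 5*W**2)*(-2 - 5) + O = (8 + W**3 + 5*W**2)*(-7) + O = (-56 - 35*W**2 - 7*W**3) + O = -56 + O - 35*W**2 - 7*W**3)
(Z(-6, 8)*(-54))*39 = ((-56 - 6 - 35*8**2 - 7*8**3)*(-54))*39 = ((-56 - 6 - 35*64 - 7*512)*(-54))*39 = ((-56 - 6 - 2240 - 3584)*(-54))*39 = -5886*(-54)*39 = 317844*39 = 12395916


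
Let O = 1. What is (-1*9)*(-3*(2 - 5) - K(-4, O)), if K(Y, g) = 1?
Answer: -72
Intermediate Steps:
(-1*9)*(-3*(2 - 5) - K(-4, O)) = (-1*9)*(-3*(2 - 5) - 1*1) = -9*(-3*(-3) - 1) = -9*(9 - 1) = -9*8 = -72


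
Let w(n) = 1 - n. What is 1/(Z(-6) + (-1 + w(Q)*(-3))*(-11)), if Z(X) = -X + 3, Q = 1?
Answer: 1/20 ≈ 0.050000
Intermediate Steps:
Z(X) = 3 - X
1/(Z(-6) + (-1 + w(Q)*(-3))*(-11)) = 1/((3 - 1*(-6)) + (-1 + (1 - 1*1)*(-3))*(-11)) = 1/((3 + 6) + (-1 + (1 - 1)*(-3))*(-11)) = 1/(9 + (-1 + 0*(-3))*(-11)) = 1/(9 + (-1 + 0)*(-11)) = 1/(9 - 1*(-11)) = 1/(9 + 11) = 1/20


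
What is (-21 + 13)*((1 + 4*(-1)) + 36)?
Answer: -264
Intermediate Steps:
(-21 + 13)*((1 + 4*(-1)) + 36) = -8*((1 - 4) + 36) = -8*(-3 + 36) = -8*33 = -264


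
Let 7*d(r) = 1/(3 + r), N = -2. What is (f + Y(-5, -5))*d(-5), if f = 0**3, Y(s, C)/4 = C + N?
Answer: 2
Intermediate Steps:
Y(s, C) = -8 + 4*C (Y(s, C) = 4*(C - 2) = 4*(-2 + C) = -8 + 4*C)
f = 0
d(r) = 1/(7*(3 + r))
(f + Y(-5, -5))*d(-5) = (0 + (-8 + 4*(-5)))*(1/(7*(3 - 5))) = (0 + (-8 - 20))*((1/7)/(-2)) = (0 - 28)*((1/7)*(-1/2)) = -28*(-1/14) = 2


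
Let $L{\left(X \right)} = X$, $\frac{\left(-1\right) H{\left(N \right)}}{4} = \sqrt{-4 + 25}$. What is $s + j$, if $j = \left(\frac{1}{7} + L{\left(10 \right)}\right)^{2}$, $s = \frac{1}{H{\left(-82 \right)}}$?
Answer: $\frac{5041}{49} - \frac{\sqrt{21}}{84} \approx 102.82$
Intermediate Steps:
$H{\left(N \right)} = - 4 \sqrt{21}$ ($H{\left(N \right)} = - 4 \sqrt{-4 + 25} = - 4 \sqrt{21}$)
$s = - \frac{\sqrt{21}}{84}$ ($s = \frac{1}{\left(-4\right) \sqrt{21}} = - \frac{\sqrt{21}}{84} \approx -0.054554$)
$j = \frac{5041}{49}$ ($j = \left(\frac{1}{7} + 10\right)^{2} = \left(\frac{71}{7}\right)^{2} = \frac{5041}{49} \approx 102.88$)
$s + j = - \frac{\sqrt{21}}{84} + \frac{5041}{49} = \frac{5041}{49} - \frac{\sqrt{21}}{84}$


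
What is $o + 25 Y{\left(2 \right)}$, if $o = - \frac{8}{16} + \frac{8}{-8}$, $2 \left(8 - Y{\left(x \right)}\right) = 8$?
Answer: $\frac{197}{2} \approx 98.5$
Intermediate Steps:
$Y{\left(x \right)} = 4$ ($Y{\left(x \right)} = 8 - 4 = 4$)
$o = - \frac{3}{2}$ ($o = \left(-8\right) \frac{1}{16} + 8 \left(- \frac{1}{8}\right) = - \frac{1}{2} - 1 = - \frac{3}{2} \approx -1.5$)
$o + 25 Y{\left(2 \right)} = - \frac{3}{2} + 25 \cdot 4 = - \frac{3}{2} + 100 = \frac{197}{2}$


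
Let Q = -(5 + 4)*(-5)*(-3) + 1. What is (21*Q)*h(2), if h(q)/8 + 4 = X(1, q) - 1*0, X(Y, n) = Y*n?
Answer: 45024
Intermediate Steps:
Q = -134 (Q = -9*(-5)*(-3) + 1 = -(-45)*(-3) + 1 = -1*135 + 1 = -135 + 1 = -134)
h(q) = -32 + 8*q (h(q) = -32 + 8*(1*q - 1*0) = -32 + 8*(q + 0) = -32 + 8*q)
(21*Q)*h(2) = (21*(-134))*(-32 + 8*2) = -2814*(-32 + 16) = -2814*(-16) = 45024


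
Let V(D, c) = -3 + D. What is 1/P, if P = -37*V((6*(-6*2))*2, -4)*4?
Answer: 1/21756 ≈ 4.5964e-5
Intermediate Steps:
P = 21756 (P = -37*(-3 + (6*(-6*2))*2)*4 = -37*(-3 + (6*(-1*12))*2)*4 = -37*(-3 + (6*(-12))*2)*4 = -37*(-3 - 72*2)*4 = -37*(-3 - 144)*4 = -37*(-147)*4 = 5439*4 = 21756)
1/P = 1/21756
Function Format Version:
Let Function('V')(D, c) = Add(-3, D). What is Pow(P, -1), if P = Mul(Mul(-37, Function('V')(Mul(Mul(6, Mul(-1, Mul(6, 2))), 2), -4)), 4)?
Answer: Rational(1, 21756) ≈ 4.5964e-5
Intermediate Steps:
P = 21756 (P = Mul(Mul(-37, Add(-3, Mul(Mul(6, Mul(-1, Mul(6, 2))), 2))), 4) = Mul(Mul(-37, Add(-3, Mul(Mul(6, Mul(-1, 12)), 2))), 4) = Mul(Mul(-37, Add(-3, Mul(Mul(6, -12), 2))), 4) = Mul(Mul(-37, Add(-3, Mul(-72, 2))), 4) = Mul(Mul(-37, Add(-3, -144)), 4) = Mul(Mul(-37, -147), 4) = Mul(5439, 4) = 21756)
Pow(P, -1) = Pow(21756, -1) = Rational(1, 21756)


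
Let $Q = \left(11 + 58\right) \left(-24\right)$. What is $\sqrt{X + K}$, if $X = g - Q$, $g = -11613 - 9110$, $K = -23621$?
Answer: $8 i \sqrt{667} \approx 206.61 i$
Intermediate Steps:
$Q = -1656$ ($Q = 69 \left(-24\right) = -1656$)
$g = -20723$ ($g = -11613 - 9110 = -20723$)
$X = -19067$ ($X = -20723 - -1656 = -20723 + 1656 = -19067$)
$\sqrt{X + K} = \sqrt{-19067 - 23621} = \sqrt{-42688} = 8 i \sqrt{667}$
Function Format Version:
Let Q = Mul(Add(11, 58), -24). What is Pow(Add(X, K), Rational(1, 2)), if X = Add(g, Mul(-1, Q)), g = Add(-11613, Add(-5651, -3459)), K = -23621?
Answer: Mul(8, I, Pow(667, Rational(1, 2))) ≈ Mul(206.61, I)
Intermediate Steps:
Q = -1656 (Q = Mul(69, -24) = -1656)
g = -20723 (g = Add(-11613, -9110) = -20723)
X = -19067 (X = Add(-20723, Mul(-1, -1656)) = Add(-20723, 1656) = -19067)
Pow(Add(X, K), Rational(1, 2)) = Pow(Add(-19067, -23621), Rational(1, 2)) = Pow(-42688, Rational(1, 2)) = Mul(8, I, Pow(667, Rational(1, 2)))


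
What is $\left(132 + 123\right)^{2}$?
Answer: $65025$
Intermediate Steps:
$\left(132 + 123\right)^{2} = 255^{2} = 65025$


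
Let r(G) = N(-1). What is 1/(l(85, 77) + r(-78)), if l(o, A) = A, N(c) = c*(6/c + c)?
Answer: 1/84 ≈ 0.011905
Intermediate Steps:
N(c) = c*(c + 6/c)
r(G) = 7 (r(G) = 6 + (-1)² = 6 + 1 = 7)
1/(l(85, 77) + r(-78)) = 1/(77 + 7) = 1/84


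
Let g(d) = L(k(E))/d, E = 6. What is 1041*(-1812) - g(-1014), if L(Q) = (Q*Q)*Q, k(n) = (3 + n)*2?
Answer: -318782376/169 ≈ -1.8863e+6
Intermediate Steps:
k(n) = 6 + 2*n
L(Q) = Q³ (L(Q) = Q²*Q = Q³)
g(d) = 5832/d (g(d) = (6 + 2*6)³/d = (6 + 12)³/d = 18³/d = 5832/d)
1041*(-1812) - g(-1014) = 1041*(-1812) - 5832/(-1014) = -1886292 - 5832*(-1)/1014 = -1886292 - 1*(-972/169) = -1886292 + 972/169 = -318782376/169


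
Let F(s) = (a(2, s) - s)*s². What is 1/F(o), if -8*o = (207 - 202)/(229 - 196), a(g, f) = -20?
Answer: -18399744/131875 ≈ -139.52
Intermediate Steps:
o = -5/264 (o = -(207 - 202)/(8*(229 - 196)) = -5/(8*33) = -⅛*5/33 = -5/264 ≈ -0.018939)
F(s) = s²*(-20 - s) (F(s) = (-20 - s)*s² = s²*(-20 - s))
1/F(o) = 1/((-5/264)²*(-20 - 1*(-5/264))) = 1/(25*(-20 + 5/264)/69696) = 1/((25/69696)*(-5275/264)) = 1/(-131875/18399744) = -18399744/131875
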